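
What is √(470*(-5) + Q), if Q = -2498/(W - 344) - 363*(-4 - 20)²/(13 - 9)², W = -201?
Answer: 6*I*√127171390/545 ≈ 124.15*I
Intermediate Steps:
Q = -7119562/545 (Q = -2498/(-201 - 344) - 363*(-4 - 20)²/(13 - 9)² = -2498/(-545) - 363/((4/(-24))²) = -2498*(-1/545) - 363/((4*(-1/24))²) = 2498/545 - 363/((-⅙)²) = 2498/545 - 363/1/36 = 2498/545 - 363*36 = 2498/545 - 13068 = -7119562/545 ≈ -13063.)
√(470*(-5) + Q) = √(470*(-5) - 7119562/545) = √(-2350 - 7119562/545) = √(-8400312/545) = 6*I*√127171390/545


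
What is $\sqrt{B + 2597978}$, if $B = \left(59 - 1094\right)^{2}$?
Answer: $\sqrt{3669203} \approx 1915.5$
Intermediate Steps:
$B = 1071225$ ($B = \left(-1035\right)^{2} = 1071225$)
$\sqrt{B + 2597978} = \sqrt{1071225 + 2597978} = \sqrt{3669203}$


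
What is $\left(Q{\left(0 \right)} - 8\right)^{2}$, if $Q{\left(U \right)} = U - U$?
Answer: $64$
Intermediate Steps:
$Q{\left(U \right)} = 0$
$\left(Q{\left(0 \right)} - 8\right)^{2} = \left(0 - 8\right)^{2} = \left(-8\right)^{2} = 64$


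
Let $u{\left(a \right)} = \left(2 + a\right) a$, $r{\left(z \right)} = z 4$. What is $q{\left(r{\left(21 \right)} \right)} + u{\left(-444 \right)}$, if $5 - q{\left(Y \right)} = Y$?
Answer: $196169$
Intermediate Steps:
$r{\left(z \right)} = 4 z$
$u{\left(a \right)} = a \left(2 + a\right)$
$q{\left(Y \right)} = 5 - Y$
$q{\left(r{\left(21 \right)} \right)} + u{\left(-444 \right)} = \left(5 - 4 \cdot 21\right) - 444 \left(2 - 444\right) = \left(5 - 84\right) - -196248 = \left(5 - 84\right) + 196248 = -79 + 196248 = 196169$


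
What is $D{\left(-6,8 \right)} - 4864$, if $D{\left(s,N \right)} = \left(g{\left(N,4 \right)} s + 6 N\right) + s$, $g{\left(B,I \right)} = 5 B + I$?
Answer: $-5086$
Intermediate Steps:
$g{\left(B,I \right)} = I + 5 B$
$D{\left(s,N \right)} = s + 6 N + s \left(4 + 5 N\right)$ ($D{\left(s,N \right)} = \left(\left(4 + 5 N\right) s + 6 N\right) + s = \left(s \left(4 + 5 N\right) + 6 N\right) + s = \left(6 N + s \left(4 + 5 N\right)\right) + s = s + 6 N + s \left(4 + 5 N\right)$)
$D{\left(-6,8 \right)} - 4864 = \left(-6 + 6 \cdot 8 - 6 \left(4 + 5 \cdot 8\right)\right) - 4864 = \left(-6 + 48 - 6 \left(4 + 40\right)\right) - 4864 = \left(-6 + 48 - 264\right) - 4864 = -222 - 4864 = -5086$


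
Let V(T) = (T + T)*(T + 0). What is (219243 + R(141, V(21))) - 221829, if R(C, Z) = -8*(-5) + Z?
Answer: -1664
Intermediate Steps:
V(T) = 2*T**2 (V(T) = (2*T)*T = 2*T**2)
R(C, Z) = 40 + Z
(219243 + R(141, V(21))) - 221829 = (219243 + (40 + 2*21**2)) - 221829 = (219243 + (40 + 2*441)) - 221829 = (219243 + (40 + 882)) - 221829 = (219243 + 922) - 221829 = 220165 - 221829 = -1664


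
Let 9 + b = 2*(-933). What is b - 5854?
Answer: -7729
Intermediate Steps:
b = -1875 (b = -9 + 2*(-933) = -9 - 1866 = -1875)
b - 5854 = -1875 - 5854 = -7729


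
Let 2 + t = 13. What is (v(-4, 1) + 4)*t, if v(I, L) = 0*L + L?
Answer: 55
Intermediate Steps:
t = 11 (t = -2 + 13 = 11)
v(I, L) = L (v(I, L) = 0 + L = L)
(v(-4, 1) + 4)*t = (1 + 4)*11 = 5*11 = 55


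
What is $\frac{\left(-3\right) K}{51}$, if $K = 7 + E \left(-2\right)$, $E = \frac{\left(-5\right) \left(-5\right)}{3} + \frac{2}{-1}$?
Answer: $\frac{1}{3} \approx 0.33333$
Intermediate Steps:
$E = \frac{19}{3}$ ($E = 25 \cdot \frac{1}{3} + 2 \left(-1\right) = \frac{25}{3} - 2 = \frac{19}{3} \approx 6.3333$)
$K = - \frac{17}{3}$ ($K = 7 + \frac{19}{3} \left(-2\right) = 7 - \frac{38}{3} = - \frac{17}{3} \approx -5.6667$)
$\frac{\left(-3\right) K}{51} = \frac{\left(-3\right) \left(- \frac{17}{3}\right)}{51} = 17 \cdot \frac{1}{51} = \frac{1}{3}$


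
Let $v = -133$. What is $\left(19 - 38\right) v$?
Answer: $2527$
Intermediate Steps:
$\left(19 - 38\right) v = \left(19 - 38\right) \left(-133\right) = \left(-19\right) \left(-133\right) = 2527$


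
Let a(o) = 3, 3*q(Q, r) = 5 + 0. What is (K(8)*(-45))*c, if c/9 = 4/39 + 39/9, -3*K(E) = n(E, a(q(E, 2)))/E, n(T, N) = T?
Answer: 7785/13 ≈ 598.85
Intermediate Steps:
q(Q, r) = 5/3 (q(Q, r) = (5 + 0)/3 = (⅓)*5 = 5/3)
K(E) = -⅓ (K(E) = -E/(3*E) = -⅓*1 = -⅓)
c = 519/13 (c = 9*(4/39 + 39/9) = 9*(4*(1/39) + 39*(⅑)) = 9*(4/39 + 13/3) = 9*(173/39) = 519/13 ≈ 39.923)
(K(8)*(-45))*c = -⅓*(-45)*(519/13) = 15*(519/13) = 7785/13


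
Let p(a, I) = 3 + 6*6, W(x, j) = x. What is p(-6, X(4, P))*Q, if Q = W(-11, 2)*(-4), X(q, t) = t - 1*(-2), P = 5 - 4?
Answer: 1716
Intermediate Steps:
P = 1
X(q, t) = 2 + t (X(q, t) = t + 2 = 2 + t)
p(a, I) = 39 (p(a, I) = 3 + 36 = 39)
Q = 44 (Q = -11*(-4) = 44)
p(-6, X(4, P))*Q = 39*44 = 1716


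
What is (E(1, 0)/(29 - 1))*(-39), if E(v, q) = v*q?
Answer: 0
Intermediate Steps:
E(v, q) = q*v
(E(1, 0)/(29 - 1))*(-39) = ((0*1)/(29 - 1))*(-39) = (0/28)*(-39) = (0*(1/28))*(-39) = 0*(-39) = 0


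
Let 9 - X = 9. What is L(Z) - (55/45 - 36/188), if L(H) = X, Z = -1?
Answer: -436/423 ≈ -1.0307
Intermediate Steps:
X = 0 (X = 9 - 1*9 = 9 - 9 = 0)
L(H) = 0
L(Z) - (55/45 - 36/188) = 0 - (55/45 - 36/188) = 0 - (55*(1/45) - 36*1/188) = 0 - (11/9 - 9/47) = 0 - 1*436/423 = 0 - 436/423 = -436/423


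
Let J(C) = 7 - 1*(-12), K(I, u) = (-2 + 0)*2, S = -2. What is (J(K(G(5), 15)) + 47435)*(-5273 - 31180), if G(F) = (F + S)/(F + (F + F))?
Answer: -1729840662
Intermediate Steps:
G(F) = (-2 + F)/(3*F) (G(F) = (F - 2)/(F + (F + F)) = (-2 + F)/(F + 2*F) = (-2 + F)/((3*F)) = (-2 + F)*(1/(3*F)) = (-2 + F)/(3*F))
K(I, u) = -4 (K(I, u) = -2*2 = -4)
J(C) = 19 (J(C) = 7 + 12 = 19)
(J(K(G(5), 15)) + 47435)*(-5273 - 31180) = (19 + 47435)*(-5273 - 31180) = 47454*(-36453) = -1729840662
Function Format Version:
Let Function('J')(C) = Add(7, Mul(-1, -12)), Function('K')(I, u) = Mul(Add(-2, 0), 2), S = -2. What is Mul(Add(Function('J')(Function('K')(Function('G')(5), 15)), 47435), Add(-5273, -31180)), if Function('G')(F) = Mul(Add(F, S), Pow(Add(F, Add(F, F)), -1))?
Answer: -1729840662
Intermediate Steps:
Function('G')(F) = Mul(Rational(1, 3), Pow(F, -1), Add(-2, F)) (Function('G')(F) = Mul(Add(F, -2), Pow(Add(F, Add(F, F)), -1)) = Mul(Add(-2, F), Pow(Add(F, Mul(2, F)), -1)) = Mul(Add(-2, F), Pow(Mul(3, F), -1)) = Mul(Add(-2, F), Mul(Rational(1, 3), Pow(F, -1))) = Mul(Rational(1, 3), Pow(F, -1), Add(-2, F)))
Function('K')(I, u) = -4 (Function('K')(I, u) = Mul(-2, 2) = -4)
Function('J')(C) = 19 (Function('J')(C) = Add(7, 12) = 19)
Mul(Add(Function('J')(Function('K')(Function('G')(5), 15)), 47435), Add(-5273, -31180)) = Mul(Add(19, 47435), Add(-5273, -31180)) = Mul(47454, -36453) = -1729840662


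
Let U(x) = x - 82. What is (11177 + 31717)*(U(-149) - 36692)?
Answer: -1583775162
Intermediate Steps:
U(x) = -82 + x
(11177 + 31717)*(U(-149) - 36692) = (11177 + 31717)*((-82 - 149) - 36692) = 42894*(-231 - 36692) = 42894*(-36923) = -1583775162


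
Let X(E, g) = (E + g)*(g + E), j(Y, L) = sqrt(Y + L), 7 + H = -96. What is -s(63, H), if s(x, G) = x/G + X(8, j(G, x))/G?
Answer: 87/103 + 32*I*sqrt(10)/103 ≈ 0.84466 + 0.98246*I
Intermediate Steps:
H = -103 (H = -7 - 96 = -103)
j(Y, L) = sqrt(L + Y)
X(E, g) = (E + g)**2 (X(E, g) = (E + g)*(E + g) = (E + g)**2)
s(x, G) = x/G + (8 + sqrt(G + x))**2/G (s(x, G) = x/G + (8 + sqrt(x + G))**2/G = x/G + (8 + sqrt(G + x))**2/G)
-s(63, H) = -(63 + (8 + sqrt(-103 + 63))**2)/(-103) = -(-1)*(63 + (8 + sqrt(-40))**2)/103 = -(-1)*(63 + (8 + 2*I*sqrt(10))**2)/103 = -(-63/103 - (8 + 2*I*sqrt(10))**2/103) = 63/103 + (8 + 2*I*sqrt(10))**2/103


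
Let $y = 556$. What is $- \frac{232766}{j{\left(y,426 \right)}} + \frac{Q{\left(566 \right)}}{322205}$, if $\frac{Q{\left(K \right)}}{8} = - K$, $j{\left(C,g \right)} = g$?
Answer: $- \frac{37500148979}{68629665} \approx -546.41$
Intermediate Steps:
$Q{\left(K \right)} = - 8 K$ ($Q{\left(K \right)} = 8 \left(- K\right) = - 8 K$)
$- \frac{232766}{j{\left(y,426 \right)}} + \frac{Q{\left(566 \right)}}{322205} = - \frac{232766}{426} + \frac{\left(-8\right) 566}{322205} = \left(-232766\right) \frac{1}{426} - \frac{4528}{322205} = - \frac{116383}{213} - \frac{4528}{322205} = - \frac{37500148979}{68629665}$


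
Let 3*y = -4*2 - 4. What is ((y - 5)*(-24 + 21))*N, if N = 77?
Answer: 2079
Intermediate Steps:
y = -4 (y = (-4*2 - 4)/3 = (-8 - 4)/3 = (1/3)*(-12) = -4)
((y - 5)*(-24 + 21))*N = ((-4 - 5)*(-24 + 21))*77 = -9*(-3)*77 = 27*77 = 2079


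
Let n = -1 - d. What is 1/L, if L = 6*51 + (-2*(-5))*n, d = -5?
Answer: 1/346 ≈ 0.0028902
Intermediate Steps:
n = 4 (n = -1 - 1*(-5) = -1 + 5 = 4)
L = 346 (L = 6*51 - 2*(-5)*4 = 306 + 10*4 = 306 + 40 = 346)
1/L = 1/346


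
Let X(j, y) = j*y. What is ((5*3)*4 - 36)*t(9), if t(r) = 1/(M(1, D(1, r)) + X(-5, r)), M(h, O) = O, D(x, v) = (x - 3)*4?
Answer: -24/53 ≈ -0.45283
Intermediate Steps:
D(x, v) = -12 + 4*x (D(x, v) = (-3 + x)*4 = -12 + 4*x)
t(r) = 1/(-8 - 5*r) (t(r) = 1/((-12 + 4*1) - 5*r) = 1/((-12 + 4) - 5*r) = 1/(-8 - 5*r))
((5*3)*4 - 36)*t(9) = ((5*3)*4 - 36)*(-1/(8 + 5*9)) = (15*4 - 36)*(-1/(8 + 45)) = (60 - 36)*(-1/53) = 24*(-1*1/53) = 24*(-1/53) = -24/53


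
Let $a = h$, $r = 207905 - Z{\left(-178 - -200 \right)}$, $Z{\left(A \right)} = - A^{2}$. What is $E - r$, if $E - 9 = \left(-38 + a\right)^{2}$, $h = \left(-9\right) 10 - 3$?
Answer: $-191219$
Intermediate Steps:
$r = 208389$ ($r = 207905 - - \left(-178 - -200\right)^{2} = 207905 - - \left(-178 + 200\right)^{2} = 207905 - - 22^{2} = 207905 - \left(-1\right) 484 = 207905 - -484 = 207905 + 484 = 208389$)
$h = -93$ ($h = -90 - 3 = -93$)
$a = -93$
$E = 17170$ ($E = 9 + \left(-38 - 93\right)^{2} = 9 + \left(-131\right)^{2} = 9 + 17161 = 17170$)
$E - r = 17170 - 208389 = -191219$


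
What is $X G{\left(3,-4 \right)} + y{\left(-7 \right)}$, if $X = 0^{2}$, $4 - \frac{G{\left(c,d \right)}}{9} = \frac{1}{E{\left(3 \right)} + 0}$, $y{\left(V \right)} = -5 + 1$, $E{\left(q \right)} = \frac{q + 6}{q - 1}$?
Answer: $-4$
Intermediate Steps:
$E{\left(q \right)} = \frac{6 + q}{-1 + q}$
$y{\left(V \right)} = -4$
$G{\left(c,d \right)} = 34$ ($G{\left(c,d \right)} = 36 - \frac{9}{\frac{6 + 3}{-1 + 3} + 0} = 36 - \frac{9}{\frac{1}{2} \cdot 9 + 0} = 36 - \frac{9}{\frac{9}{2} + 0} = 36 - \frac{9}{\frac{9}{2}} = 36 - 2 = 34$)
$X = 0$
$X G{\left(3,-4 \right)} + y{\left(-7 \right)} = 0 \cdot 34 - 4 = 0 - 4 = -4$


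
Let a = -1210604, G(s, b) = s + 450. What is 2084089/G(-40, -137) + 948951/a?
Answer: 1261308704923/248173820 ≈ 5082.4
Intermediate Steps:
G(s, b) = 450 + s
2084089/G(-40, -137) + 948951/a = 2084089/(450 - 40) + 948951/(-1210604) = 2084089/410 + 948951*(-1/1210604) = 2084089*(1/410) - 948951/1210604 = 2084089/410 - 948951/1210604 = 1261308704923/248173820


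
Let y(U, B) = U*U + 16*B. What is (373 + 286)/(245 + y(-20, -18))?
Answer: 659/357 ≈ 1.8459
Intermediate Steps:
y(U, B) = U**2 + 16*B
(373 + 286)/(245 + y(-20, -18)) = (373 + 286)/(245 + ((-20)**2 + 16*(-18))) = 659/(245 + (400 - 288)) = 659/(245 + 112) = 659/357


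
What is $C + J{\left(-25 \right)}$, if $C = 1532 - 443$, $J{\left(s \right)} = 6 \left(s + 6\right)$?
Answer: $975$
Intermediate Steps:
$J{\left(s \right)} = 36 + 6 s$ ($J{\left(s \right)} = 6 \left(6 + s\right) = 36 + 6 s$)
$C = 1089$
$C + J{\left(-25 \right)} = 1089 + \left(36 + 6 \left(-25\right)\right) = 1089 + \left(36 - 150\right) = 1089 - 114 = 975$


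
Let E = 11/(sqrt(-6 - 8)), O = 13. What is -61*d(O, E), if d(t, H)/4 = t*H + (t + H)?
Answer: -3172 + 2684*I*sqrt(14) ≈ -3172.0 + 10043.0*I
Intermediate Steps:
E = -11*I*sqrt(14)/14 (E = 11/(sqrt(-14)) = 11/((I*sqrt(14))) = 11*(-I*sqrt(14)/14) = -11*I*sqrt(14)/14 ≈ -2.9399*I)
d(t, H) = 4*H + 4*t + 4*H*t (d(t, H) = 4*(t*H + (t + H)) = 4*(H*t + (H + t)) = 4*(H + t + H*t) = 4*H + 4*t + 4*H*t)
-61*d(O, E) = -61*(4*(-11*I*sqrt(14)/14) + 4*13 + 4*(-11*I*sqrt(14)/14)*13) = -61*(-22*I*sqrt(14)/7 + 52 - 286*I*sqrt(14)/7) = -61*(52 - 44*I*sqrt(14)) = -3172 + 2684*I*sqrt(14)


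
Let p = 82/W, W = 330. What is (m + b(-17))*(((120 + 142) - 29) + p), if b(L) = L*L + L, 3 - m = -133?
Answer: 5234096/55 ≈ 95165.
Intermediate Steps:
m = 136 (m = 3 - 1*(-133) = 3 + 133 = 136)
p = 41/165 (p = 82/330 = 82*(1/330) = 41/165 ≈ 0.24848)
b(L) = L + L**2 (b(L) = L**2 + L = L + L**2)
(m + b(-17))*(((120 + 142) - 29) + p) = (136 - 17*(1 - 17))*(((120 + 142) - 29) + 41/165) = (136 - 17*(-16))*((262 - 29) + 41/165) = (136 + 272)*(233 + 41/165) = 408*(38486/165) = 5234096/55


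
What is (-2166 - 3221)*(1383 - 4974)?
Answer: 19344717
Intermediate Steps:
(-2166 - 3221)*(1383 - 4974) = -5387*(-3591) = 19344717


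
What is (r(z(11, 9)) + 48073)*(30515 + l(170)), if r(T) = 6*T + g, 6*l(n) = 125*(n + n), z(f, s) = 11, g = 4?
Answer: 5430289685/3 ≈ 1.8101e+9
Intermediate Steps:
l(n) = 125*n/3 (l(n) = (125*(n + n))/6 = (125*(2*n))/6 = (250*n)/6 = 125*n/3)
r(T) = 4 + 6*T (r(T) = 6*T + 4 = 4 + 6*T)
(r(z(11, 9)) + 48073)*(30515 + l(170)) = ((4 + 6*11) + 48073)*(30515 + (125/3)*170) = ((4 + 66) + 48073)*(30515 + 21250/3) = (70 + 48073)*(112795/3) = 48143*(112795/3) = 5430289685/3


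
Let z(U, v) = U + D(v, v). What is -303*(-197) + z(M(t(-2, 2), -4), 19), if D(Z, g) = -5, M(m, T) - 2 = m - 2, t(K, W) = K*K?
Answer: 59690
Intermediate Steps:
t(K, W) = K**2
M(m, T) = m (M(m, T) = 2 + (m - 2) = 2 + (-2 + m) = m)
z(U, v) = -5 + U (z(U, v) = U - 5 = -5 + U)
-303*(-197) + z(M(t(-2, 2), -4), 19) = -303*(-197) + (-5 + (-2)**2) = 59691 + (-5 + 4) = 59691 - 1 = 59690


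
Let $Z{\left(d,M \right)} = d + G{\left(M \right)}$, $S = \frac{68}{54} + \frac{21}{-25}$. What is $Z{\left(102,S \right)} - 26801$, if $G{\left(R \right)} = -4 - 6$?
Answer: $-26709$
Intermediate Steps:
$G{\left(R \right)} = -10$ ($G{\left(R \right)} = -4 - 6 = -10$)
$S = \frac{283}{675}$ ($S = 68 \cdot \frac{1}{54} + 21 \left(- \frac{1}{25}\right) = \frac{34}{27} - \frac{21}{25} = \frac{283}{675} \approx 0.41926$)
$Z{\left(d,M \right)} = -10 + d$ ($Z{\left(d,M \right)} = d - 10 = -10 + d$)
$Z{\left(102,S \right)} - 26801 = \left(-10 + 102\right) - 26801 = 92 - 26801 = -26709$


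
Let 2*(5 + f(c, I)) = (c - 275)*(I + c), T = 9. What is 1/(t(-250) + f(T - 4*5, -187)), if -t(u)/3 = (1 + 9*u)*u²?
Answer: 1/421715809 ≈ 2.3713e-9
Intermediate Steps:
t(u) = -3*u²*(1 + 9*u) (t(u) = -3*(1 + 9*u)*u² = -3*u²*(1 + 9*u))
f(c, I) = -5 + (-275 + c)*(I + c)/2 (f(c, I) = -5 + ((c - 275)*(I + c))/2 = -5 + ((-275 + c)*(I + c))/2 = -5 + (-275 + c)*(I + c)/2)
1/(t(-250) + f(T - 4*5, -187)) = 1/((-250)²*(-3 - 27*(-250)) + (-5 + (9 - 4*5)²/2 - 275/2*(-187) - 275*(9 - 4*5)/2 + (½)*(-187)*(9 - 4*5))) = 1/(62500*(-3 + 6750) + (-5 + (9 - 20)²/2 + 51425/2 - 275*(9 - 20)/2 + (½)*(-187)*(9 - 20))) = 1/(62500*6747 + (-5 + (½)*(-11)² + 51425/2 - 275/2*(-11) + (½)*(-187)*(-11))) = 1/(421687500 + (-5 + (½)*121 + 51425/2 + 3025/2 + 2057/2)) = 1/(421687500 + (-5 + 121/2 + 51425/2 + 3025/2 + 2057/2)) = 1/(421687500 + 28309) = 1/421715809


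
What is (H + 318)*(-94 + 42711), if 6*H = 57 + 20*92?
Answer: 162157685/6 ≈ 2.7026e+7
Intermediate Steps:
H = 1897/6 (H = (57 + 20*92)/6 = (57 + 1840)/6 = (1/6)*1897 = 1897/6 ≈ 316.17)
(H + 318)*(-94 + 42711) = (1897/6 + 318)*(-94 + 42711) = (3805/6)*42617 = 162157685/6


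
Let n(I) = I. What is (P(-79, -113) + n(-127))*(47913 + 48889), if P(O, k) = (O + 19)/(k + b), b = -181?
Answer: -601430826/49 ≈ -1.2274e+7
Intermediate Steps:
P(O, k) = (19 + O)/(-181 + k) (P(O, k) = (O + 19)/(k - 181) = (19 + O)/(-181 + k))
(P(-79, -113) + n(-127))*(47913 + 48889) = ((19 - 79)/(-181 - 113) - 127)*(47913 + 48889) = (-60/(-294) - 127)*96802 = (-1/294*(-60) - 127)*96802 = (10/49 - 127)*96802 = -6213/49*96802 = -601430826/49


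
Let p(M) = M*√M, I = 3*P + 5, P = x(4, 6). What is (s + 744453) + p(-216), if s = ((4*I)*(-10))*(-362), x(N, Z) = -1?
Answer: 773413 - 1296*I*√6 ≈ 7.7341e+5 - 3174.5*I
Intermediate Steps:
P = -1
I = 2 (I = 3*(-1) + 5 = -3 + 5 = 2)
p(M) = M^(3/2)
s = 28960 (s = ((4*2)*(-10))*(-362) = (8*(-10))*(-362) = -80*(-362) = 28960)
(s + 744453) + p(-216) = (28960 + 744453) + (-216)^(3/2) = 773413 - 1296*I*√6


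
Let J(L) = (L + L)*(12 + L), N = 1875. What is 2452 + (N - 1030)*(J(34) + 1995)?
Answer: 4331387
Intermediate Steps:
J(L) = 2*L*(12 + L) (J(L) = (2*L)*(12 + L) = 2*L*(12 + L))
2452 + (N - 1030)*(J(34) + 1995) = 2452 + (1875 - 1030)*(2*34*(12 + 34) + 1995) = 2452 + 845*(2*34*46 + 1995) = 2452 + 845*(3128 + 1995) = 2452 + 845*5123 = 2452 + 4328935 = 4331387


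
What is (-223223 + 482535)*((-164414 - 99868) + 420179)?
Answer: 40425962864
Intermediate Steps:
(-223223 + 482535)*((-164414 - 99868) + 420179) = 259312*(-264282 + 420179) = 259312*155897 = 40425962864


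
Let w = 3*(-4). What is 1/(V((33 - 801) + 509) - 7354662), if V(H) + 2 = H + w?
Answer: -1/7354935 ≈ -1.3596e-7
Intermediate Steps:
w = -12
V(H) = -14 + H (V(H) = -2 + (H - 12) = -2 + (-12 + H) = -14 + H)
1/(V((33 - 801) + 509) - 7354662) = 1/((-14 + ((33 - 801) + 509)) - 7354662) = 1/((-14 + (-768 + 509)) - 7354662) = 1/((-14 - 259) - 7354662) = 1/(-273 - 7354662) = 1/(-7354935) = -1/7354935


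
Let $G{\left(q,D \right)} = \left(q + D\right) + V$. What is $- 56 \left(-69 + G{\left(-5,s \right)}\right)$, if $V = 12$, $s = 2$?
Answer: $3360$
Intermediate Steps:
$G{\left(q,D \right)} = 12 + D + q$ ($G{\left(q,D \right)} = \left(q + D\right) + 12 = \left(D + q\right) + 12 = 12 + D + q$)
$- 56 \left(-69 + G{\left(-5,s \right)}\right) = - 56 \left(-69 + \left(12 + 2 - 5\right)\right) = - 56 \left(-69 + 9\right) = \left(-56\right) \left(-60\right) = 3360$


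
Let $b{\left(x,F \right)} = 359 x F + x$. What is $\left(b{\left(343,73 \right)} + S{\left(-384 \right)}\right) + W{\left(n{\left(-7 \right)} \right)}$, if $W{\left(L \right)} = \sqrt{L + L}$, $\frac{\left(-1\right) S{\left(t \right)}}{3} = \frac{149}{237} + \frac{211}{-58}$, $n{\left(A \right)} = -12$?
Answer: $\frac{41189215573}{4582} + 2 i \sqrt{6} \approx 8.9894 \cdot 10^{6} + 4.899 i$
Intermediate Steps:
$b{\left(x,F \right)} = x + 359 F x$ ($b{\left(x,F \right)} = 359 F x + x = x + 359 F x$)
$S{\left(t \right)} = \frac{41365}{4582}$ ($S{\left(t \right)} = - 3 \left(\frac{149}{237} + \frac{211}{-58}\right) = - 3 \left(149 \cdot \frac{1}{237} + 211 \left(- \frac{1}{58}\right)\right) = - 3 \left(\frac{149}{237} - \frac{211}{58}\right) = \left(-3\right) \left(- \frac{41365}{13746}\right) = \frac{41365}{4582}$)
$W{\left(L \right)} = \sqrt{2} \sqrt{L}$ ($W{\left(L \right)} = \sqrt{2 L} = \sqrt{2} \sqrt{L}$)
$\left(b{\left(343,73 \right)} + S{\left(-384 \right)}\right) + W{\left(n{\left(-7 \right)} \right)} = \left(343 \left(1 + 359 \cdot 73\right) + \frac{41365}{4582}\right) + \sqrt{2} \sqrt{-12} = \left(343 \left(1 + 26207\right) + \frac{41365}{4582}\right) + \sqrt{2} \cdot 2 i \sqrt{3} = \left(343 \cdot 26208 + \frac{41365}{4582}\right) + 2 i \sqrt{6} = \left(8989344 + \frac{41365}{4582}\right) + 2 i \sqrt{6} = \frac{41189215573}{4582} + 2 i \sqrt{6}$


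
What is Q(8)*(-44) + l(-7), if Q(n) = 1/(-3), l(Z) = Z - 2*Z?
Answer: 65/3 ≈ 21.667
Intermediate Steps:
l(Z) = -Z
Q(n) = -⅓
Q(8)*(-44) + l(-7) = -⅓*(-44) - 1*(-7) = 44/3 + 7 = 65/3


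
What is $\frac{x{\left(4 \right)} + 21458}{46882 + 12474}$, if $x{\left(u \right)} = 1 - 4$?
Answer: $\frac{21455}{59356} \approx 0.36146$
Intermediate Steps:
$x{\left(u \right)} = -3$ ($x{\left(u \right)} = 1 - 4 = -3$)
$\frac{x{\left(4 \right)} + 21458}{46882 + 12474} = \frac{-3 + 21458}{46882 + 12474} = \frac{21455}{59356}$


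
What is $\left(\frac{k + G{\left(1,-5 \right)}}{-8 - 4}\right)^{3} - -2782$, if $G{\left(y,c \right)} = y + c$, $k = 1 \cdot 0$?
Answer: $\frac{75115}{27} \approx 2782.0$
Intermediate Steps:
$k = 0$
$G{\left(y,c \right)} = c + y$
$\left(\frac{k + G{\left(1,-5 \right)}}{-8 - 4}\right)^{3} - -2782 = \left(\frac{0 + \left(-5 + 1\right)}{-8 - 4}\right)^{3} - -2782 = \left(\frac{0 - 4}{-12}\right)^{3} + 2782 = \left(\left(-4\right) \left(- \frac{1}{12}\right)\right)^{3} + 2782 = \left(\frac{1}{3}\right)^{3} + 2782 = \frac{1}{27} + 2782 = \frac{75115}{27}$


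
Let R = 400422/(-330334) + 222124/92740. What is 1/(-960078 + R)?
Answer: -3829396895/3676515182161168 ≈ -1.0416e-6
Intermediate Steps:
R = 4529996642/3829396895 (R = 400422*(-1/330334) + 222124*(1/92740) = -200211/165167 + 55531/23185 = 4529996642/3829396895 ≈ 1.1830)
1/(-960078 + R) = 1/(-960078 + 4529996642/3829396895) = 1/(-3676515182161168/3829396895) = -3829396895/3676515182161168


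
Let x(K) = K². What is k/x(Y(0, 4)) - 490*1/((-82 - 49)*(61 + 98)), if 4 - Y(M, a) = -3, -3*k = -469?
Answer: 468611/145803 ≈ 3.2140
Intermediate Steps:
k = 469/3 (k = -⅓*(-469) = 469/3 ≈ 156.33)
Y(M, a) = 7 (Y(M, a) = 4 - 1*(-3) = 4 + 3 = 7)
k/x(Y(0, 4)) - 490*1/((-82 - 49)*(61 + 98)) = 469/(3*(7²)) - 490*1/((-82 - 49)*(61 + 98)) = (469/3)/49 - 490/((-131*159)) = (469/3)*(1/49) - 490/(-20829) = 67/21 - 490*(-1/20829) = 67/21 + 490/20829 = 468611/145803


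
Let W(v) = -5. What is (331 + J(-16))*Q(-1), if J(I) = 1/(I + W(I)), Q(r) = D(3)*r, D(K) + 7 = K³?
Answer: -139000/21 ≈ -6619.0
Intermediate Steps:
D(K) = -7 + K³
Q(r) = 20*r (Q(r) = (-7 + 3³)*r = (-7 + 27)*r = 20*r)
J(I) = 1/(-5 + I) (J(I) = 1/(I - 5) = 1/(-5 + I))
(331 + J(-16))*Q(-1) = (331 + 1/(-5 - 16))*(20*(-1)) = (331 + 1/(-21))*(-20) = (331 - 1/21)*(-20) = (6950/21)*(-20) = -139000/21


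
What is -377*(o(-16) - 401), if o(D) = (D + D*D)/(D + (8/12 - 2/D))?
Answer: 11470225/73 ≈ 1.5713e+5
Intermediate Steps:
o(D) = (D + D**2)/(2/3 + D - 2/D) (o(D) = (D + D**2)/(D + (8*(1/12) - 2/D)) = (D + D**2)/(D + (2/3 - 2/D)) = (D + D**2)/(2/3 + D - 2/D))
-377*(o(-16) - 401) = -377*(3*(-16)**2*(1 - 16)/(-6 + 2*(-16) + 3*(-16)**2) - 401) = -377*(3*256*(-15)/(-6 - 32 + 3*256) - 401) = -377*(3*256*(-15)/(-6 - 32 + 768) - 401) = -377*(3*256*(-15)/730 - 401) = -377*(3*256*(1/730)*(-15) - 401) = -377*(-1152/73 - 401) = -377*(-30425/73) = 11470225/73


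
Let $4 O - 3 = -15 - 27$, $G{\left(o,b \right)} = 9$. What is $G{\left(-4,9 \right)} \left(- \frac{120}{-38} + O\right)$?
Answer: $- \frac{4509}{76} \approx -59.329$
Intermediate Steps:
$O = - \frac{39}{4}$ ($O = \frac{3}{4} + \frac{-15 - 27}{4} = \frac{3}{4} + \frac{1}{4} \left(-42\right) = \frac{3}{4} - \frac{21}{2} = - \frac{39}{4} \approx -9.75$)
$G{\left(-4,9 \right)} \left(- \frac{120}{-38} + O\right) = 9 \left(- \frac{120}{-38} - \frac{39}{4}\right) = 9 \left(\left(-120\right) \left(- \frac{1}{38}\right) - \frac{39}{4}\right) = 9 \left(\frac{60}{19} - \frac{39}{4}\right) = 9 \left(- \frac{501}{76}\right) = - \frac{4509}{76}$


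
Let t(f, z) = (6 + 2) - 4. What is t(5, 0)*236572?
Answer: 946288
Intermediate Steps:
t(f, z) = 4 (t(f, z) = 8 - 4 = 4)
t(5, 0)*236572 = 4*236572 = 946288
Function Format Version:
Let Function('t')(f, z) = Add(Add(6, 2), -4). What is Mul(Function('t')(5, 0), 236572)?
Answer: 946288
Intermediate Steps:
Function('t')(f, z) = 4 (Function('t')(f, z) = Add(8, -4) = 4)
Mul(Function('t')(5, 0), 236572) = Mul(4, 236572) = 946288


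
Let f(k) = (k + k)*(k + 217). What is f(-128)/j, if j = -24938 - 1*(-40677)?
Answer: -22784/15739 ≈ -1.4476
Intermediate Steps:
j = 15739 (j = -24938 + 40677 = 15739)
f(k) = 2*k*(217 + k) (f(k) = (2*k)*(217 + k) = 2*k*(217 + k))
f(-128)/j = (2*(-128)*(217 - 128))/15739 = (2*(-128)*89)*(1/15739) = -22784*1/15739 = -22784/15739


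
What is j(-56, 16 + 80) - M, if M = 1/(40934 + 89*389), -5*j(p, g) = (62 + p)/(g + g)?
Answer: -15143/2417760 ≈ -0.0062632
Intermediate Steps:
j(p, g) = -(62 + p)/(10*g) (j(p, g) = -(62 + p)/(5*(g + g)) = -(62 + p)/(5*(2*g)) = -(62 + p)*1/(2*g)/5 = -(62 + p)/(10*g))
M = 1/75555 (M = 1/(40934 + 34621) = 1/75555 ≈ 1.3235e-5)
j(-56, 16 + 80) - M = (-62 - 1*(-56))/(10*(16 + 80)) - 1*1/75555 = (⅒)*(-62 + 56)/96 - 1/75555 = (⅒)*(1/96)*(-6) - 1/75555 = -1/160 - 1/75555 = -15143/2417760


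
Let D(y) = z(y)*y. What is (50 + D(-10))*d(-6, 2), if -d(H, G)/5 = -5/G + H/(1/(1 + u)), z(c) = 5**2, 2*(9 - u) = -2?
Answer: -68500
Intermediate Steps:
u = 10 (u = 9 - 1/2*(-2) = 9 + 1 = 10)
z(c) = 25
d(H, G) = -55*H + 25/G (d(H, G) = -5*(-5/G + H/(1/(1 + 10))) = -5*(-5/G + H/(1/11)) = -5*(-5/G + H*11) = -5*(-5/G + 11*H) = -55*H + 25/G)
D(y) = 25*y
(50 + D(-10))*d(-6, 2) = (50 + 25*(-10))*(-55*(-6) + 25/2) = (50 - 250)*(330 + 25*(1/2)) = -200*(330 + 25/2) = -200*685/2 = -68500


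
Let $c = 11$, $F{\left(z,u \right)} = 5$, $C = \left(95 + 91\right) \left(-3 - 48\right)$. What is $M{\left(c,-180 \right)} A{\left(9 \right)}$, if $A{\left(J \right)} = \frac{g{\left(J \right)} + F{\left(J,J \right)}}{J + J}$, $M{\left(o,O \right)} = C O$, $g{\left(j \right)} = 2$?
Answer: $664020$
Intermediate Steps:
$C = -9486$ ($C = 186 \left(-51\right) = -9486$)
$M{\left(o,O \right)} = - 9486 O$
$A{\left(J \right)} = \frac{7}{2 J}$ ($A{\left(J \right)} = \frac{2 + 5}{J + J} = \frac{7}{2 J}$)
$M{\left(c,-180 \right)} A{\left(9 \right)} = \left(-9486\right) \left(-180\right) \frac{7}{2 \cdot 9} = 1707480 \cdot \frac{7}{2} \cdot \frac{1}{9} = 1707480 \cdot \frac{7}{18} = 664020$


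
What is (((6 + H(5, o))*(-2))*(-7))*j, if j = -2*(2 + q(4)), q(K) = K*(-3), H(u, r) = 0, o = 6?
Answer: 1680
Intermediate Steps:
q(K) = -3*K
j = 20 (j = -2*(2 - 3*4) = -2*(2 - 12) = -2*(-10) = 20)
(((6 + H(5, o))*(-2))*(-7))*j = (((6 + 0)*(-2))*(-7))*20 = ((6*(-2))*(-7))*20 = -12*(-7)*20 = 84*20 = 1680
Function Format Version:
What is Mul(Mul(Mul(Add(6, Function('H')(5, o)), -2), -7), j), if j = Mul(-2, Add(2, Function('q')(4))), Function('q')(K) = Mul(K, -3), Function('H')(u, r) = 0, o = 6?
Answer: 1680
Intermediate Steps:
Function('q')(K) = Mul(-3, K)
j = 20 (j = Mul(-2, Add(2, Mul(-3, 4))) = Mul(-2, Add(2, -12)) = Mul(-2, -10) = 20)
Mul(Mul(Mul(Add(6, Function('H')(5, o)), -2), -7), j) = Mul(Mul(Mul(Add(6, 0), -2), -7), 20) = Mul(Mul(Mul(6, -2), -7), 20) = Mul(Mul(-12, -7), 20) = Mul(84, 20) = 1680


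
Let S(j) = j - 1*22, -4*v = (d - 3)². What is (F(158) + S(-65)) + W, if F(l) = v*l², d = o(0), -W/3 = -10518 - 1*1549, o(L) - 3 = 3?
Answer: -20055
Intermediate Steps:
o(L) = 6 (o(L) = 3 + 3 = 6)
W = 36201 (W = -3*(-10518 - 1*1549) = -3*(-10518 - 1549) = -3*(-12067) = 36201)
d = 6
v = -9/4 (v = -(6 - 3)²/4 = -¼*3² = -¼*9 = -9/4 ≈ -2.2500)
S(j) = -22 + j (S(j) = j - 22 = -22 + j)
F(l) = -9*l²/4
(F(158) + S(-65)) + W = (-9/4*158² + (-22 - 65)) + 36201 = (-9/4*24964 - 87) + 36201 = (-56169 - 87) + 36201 = -56256 + 36201 = -20055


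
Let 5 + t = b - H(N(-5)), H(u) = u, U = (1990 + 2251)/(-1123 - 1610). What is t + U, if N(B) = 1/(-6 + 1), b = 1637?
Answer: 22282808/13665 ≈ 1630.6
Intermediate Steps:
N(B) = -⅕ (N(B) = 1/(-5) = -⅕)
U = -4241/2733 (U = 4241/(-2733) = 4241*(-1/2733) = -4241/2733 ≈ -1.5518)
t = 8161/5 (t = -5 + (1637 - 1*(-⅕)) = -5 + (1637 + ⅕) = -5 + 8186/5 = 8161/5 ≈ 1632.2)
t + U = 8161/5 - 4241/2733 = 22282808/13665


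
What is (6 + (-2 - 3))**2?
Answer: 1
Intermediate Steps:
(6 + (-2 - 3))**2 = (6 - 5)**2 = 1**2 = 1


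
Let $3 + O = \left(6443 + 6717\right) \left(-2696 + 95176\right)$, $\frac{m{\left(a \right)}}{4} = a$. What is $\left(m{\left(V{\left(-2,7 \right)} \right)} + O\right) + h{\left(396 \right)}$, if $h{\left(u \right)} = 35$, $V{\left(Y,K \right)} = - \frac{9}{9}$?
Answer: $1217036828$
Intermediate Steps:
$V{\left(Y,K \right)} = -1$ ($V{\left(Y,K \right)} = \left(-9\right) \frac{1}{9} = -1$)
$m{\left(a \right)} = 4 a$
$O = 1217036797$ ($O = -3 + \left(6443 + 6717\right) \left(-2696 + 95176\right) = -3 + 13160 \cdot 92480 = -3 + 1217036800 = 1217036797$)
$\left(m{\left(V{\left(-2,7 \right)} \right)} + O\right) + h{\left(396 \right)} = \left(4 \left(-1\right) + 1217036797\right) + 35 = \left(-4 + 1217036797\right) + 35 = 1217036793 + 35 = 1217036828$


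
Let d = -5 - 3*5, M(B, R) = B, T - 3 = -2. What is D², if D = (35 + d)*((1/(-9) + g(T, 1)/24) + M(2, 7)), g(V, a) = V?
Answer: 483025/576 ≈ 838.58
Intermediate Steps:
T = 1 (T = 3 - 2 = 1)
d = -20 (d = -5 - 15 = -20)
D = 695/24 (D = (35 - 20)*((1/(-9) + 1/24) + 2) = 15*((1*(-⅑) + 1*(1/24)) + 2) = 15*((-⅑ + 1/24) + 2) = 15*(-5/72 + 2) = 15*(139/72) = 695/24 ≈ 28.958)
D² = (695/24)² = 483025/576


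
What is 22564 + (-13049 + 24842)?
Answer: 34357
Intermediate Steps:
22564 + (-13049 + 24842) = 22564 + 11793 = 34357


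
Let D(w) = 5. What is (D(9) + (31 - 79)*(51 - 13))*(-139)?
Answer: 252841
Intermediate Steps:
(D(9) + (31 - 79)*(51 - 13))*(-139) = (5 + (31 - 79)*(51 - 13))*(-139) = (5 - 48*38)*(-139) = (5 - 1824)*(-139) = -1819*(-139) = 252841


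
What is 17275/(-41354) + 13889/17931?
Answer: 6153667/17244618 ≈ 0.35685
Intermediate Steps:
17275/(-41354) + 13889/17931 = 17275*(-1/41354) + 13889*(1/17931) = -17275/41354 + 323/417 = 6153667/17244618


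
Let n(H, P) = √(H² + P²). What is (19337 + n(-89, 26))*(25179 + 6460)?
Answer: 611803343 + 31639*√8597 ≈ 6.1474e+8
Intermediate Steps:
(19337 + n(-89, 26))*(25179 + 6460) = (19337 + √((-89)² + 26²))*(25179 + 6460) = (19337 + √(7921 + 676))*31639 = (19337 + √8597)*31639 = 611803343 + 31639*√8597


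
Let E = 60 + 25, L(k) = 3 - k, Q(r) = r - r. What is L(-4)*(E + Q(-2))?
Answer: 595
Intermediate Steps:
Q(r) = 0
E = 85
L(-4)*(E + Q(-2)) = (3 - 1*(-4))*(85 + 0) = (3 + 4)*85 = 7*85 = 595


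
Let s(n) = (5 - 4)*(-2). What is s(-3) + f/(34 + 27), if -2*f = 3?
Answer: -247/122 ≈ -2.0246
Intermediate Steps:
f = -3/2 (f = -½*3 = -3/2 ≈ -1.5000)
s(n) = -2 (s(n) = 1*(-2) = -2)
s(-3) + f/(34 + 27) = -2 - 3/(2*(34 + 27)) = -2 - 3/2/61 = -2 - 3/2*1/61 = -2 - 3/122 = -247/122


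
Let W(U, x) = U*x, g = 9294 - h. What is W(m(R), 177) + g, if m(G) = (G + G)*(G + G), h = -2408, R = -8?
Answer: 57014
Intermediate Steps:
m(G) = 4*G**2 (m(G) = (2*G)*(2*G) = 4*G**2)
g = 11702 (g = 9294 - 1*(-2408) = 9294 + 2408 = 11702)
W(m(R), 177) + g = (4*(-8)**2)*177 + 11702 = (4*64)*177 + 11702 = 256*177 + 11702 = 45312 + 11702 = 57014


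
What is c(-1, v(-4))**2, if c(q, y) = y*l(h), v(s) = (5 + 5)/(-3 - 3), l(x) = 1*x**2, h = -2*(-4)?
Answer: 102400/9 ≈ 11378.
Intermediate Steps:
h = 8
l(x) = x**2
v(s) = -5/3 (v(s) = 10/(-6) = 10*(-1/6) = -5/3)
c(q, y) = 64*y (c(q, y) = y*8**2 = y*64 = 64*y)
c(-1, v(-4))**2 = (64*(-5/3))**2 = (-320/3)**2 = 102400/9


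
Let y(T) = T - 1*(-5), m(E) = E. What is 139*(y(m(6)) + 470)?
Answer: 66859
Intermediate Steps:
y(T) = 5 + T (y(T) = T + 5 = 5 + T)
139*(y(m(6)) + 470) = 139*((5 + 6) + 470) = 139*(11 + 470) = 139*481 = 66859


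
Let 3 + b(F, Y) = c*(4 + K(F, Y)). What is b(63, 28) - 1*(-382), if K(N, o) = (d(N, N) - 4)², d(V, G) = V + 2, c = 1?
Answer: 4104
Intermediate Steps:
d(V, G) = 2 + V
K(N, o) = (-2 + N)² (K(N, o) = ((2 + N) - 4)² = (-2 + N)²)
b(F, Y) = 1 + (-2 + F)² (b(F, Y) = -3 + 1*(4 + (-2 + F)²) = -3 + (4 + (-2 + F)²) = 1 + (-2 + F)²)
b(63, 28) - 1*(-382) = (1 + (-2 + 63)²) - 1*(-382) = (1 + 61²) + 382 = (1 + 3721) + 382 = 3722 + 382 = 4104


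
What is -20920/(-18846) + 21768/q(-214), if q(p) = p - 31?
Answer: -202557164/2308635 ≈ -87.739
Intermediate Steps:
q(p) = -31 + p
-20920/(-18846) + 21768/q(-214) = -20920/(-18846) + 21768/(-31 - 214) = -20920*(-1/18846) + 21768/(-245) = 10460/9423 + 21768*(-1/245) = 10460/9423 - 21768/245 = -202557164/2308635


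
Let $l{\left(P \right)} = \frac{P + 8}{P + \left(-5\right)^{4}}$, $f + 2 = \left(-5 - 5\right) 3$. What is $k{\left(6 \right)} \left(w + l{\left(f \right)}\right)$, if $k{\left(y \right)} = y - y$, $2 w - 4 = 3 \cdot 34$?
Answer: $0$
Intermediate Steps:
$w = 53$ ($w = 2 + \frac{3 \cdot 34}{2} = 2 + \frac{1}{2} \cdot 102 = 2 + 51 = 53$)
$k{\left(y \right)} = 0$
$f = -32$ ($f = -2 + \left(-5 - 5\right) 3 = -2 - 30 = -32$)
$l{\left(P \right)} = \frac{8 + P}{625 + P}$ ($l{\left(P \right)} = \frac{8 + P}{P + 625} = \frac{8 + P}{625 + P}$)
$k{\left(6 \right)} \left(w + l{\left(f \right)}\right) = 0 \left(53 + \frac{8 - 32}{625 - 32}\right) = 0 \left(53 + \frac{1}{593} \left(-24\right)\right) = 0 \left(53 - \frac{24}{593}\right) = 0 \cdot \frac{31405}{593} = 0$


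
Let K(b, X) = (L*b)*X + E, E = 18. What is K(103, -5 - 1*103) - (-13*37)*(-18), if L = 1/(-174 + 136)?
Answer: -158598/19 ≈ -8347.3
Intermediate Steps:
L = -1/38 (L = 1/(-38) = -1/38 ≈ -0.026316)
K(b, X) = 18 - X*b/38 (K(b, X) = (-b/38)*X + 18 = -X*b/38 + 18 = 18 - X*b/38)
K(103, -5 - 1*103) - (-13*37)*(-18) = (18 - 1/38*(-5 - 1*103)*103) - (-13*37)*(-18) = (18 - 1/38*(-5 - 103)*103) - (-481)*(-18) = (18 - 1/38*(-108)*103) - 1*8658 = (18 + 5562/19) - 8658 = 5904/19 - 8658 = -158598/19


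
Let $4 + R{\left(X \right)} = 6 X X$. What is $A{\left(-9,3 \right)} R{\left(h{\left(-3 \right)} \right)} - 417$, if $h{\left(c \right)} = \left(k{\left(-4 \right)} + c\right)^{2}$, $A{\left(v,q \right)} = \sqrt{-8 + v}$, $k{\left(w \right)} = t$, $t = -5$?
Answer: $-417 + 24572 i \sqrt{17} \approx -417.0 + 1.0131 \cdot 10^{5} i$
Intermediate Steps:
$k{\left(w \right)} = -5$
$h{\left(c \right)} = \left(-5 + c\right)^{2}$
$R{\left(X \right)} = -4 + 6 X^{2}$ ($R{\left(X \right)} = -4 + 6 X X = -4 + 6 X^{2}$)
$A{\left(-9,3 \right)} R{\left(h{\left(-3 \right)} \right)} - 417 = \sqrt{-8 - 9} \left(-4 + 6 \left(\left(-5 - 3\right)^{2}\right)^{2}\right) - 417 = \sqrt{-17} \left(-4 + 6 \left(\left(-8\right)^{2}\right)^{2}\right) - 417 = i \sqrt{17} \left(-4 + 6 \cdot 64^{2}\right) - 417 = i \sqrt{17} \left(-4 + 6 \cdot 4096\right) - 417 = i \sqrt{17} \left(-4 + 24576\right) - 417 = i \sqrt{17} \cdot 24572 - 417 = 24572 i \sqrt{17} - 417 = -417 + 24572 i \sqrt{17}$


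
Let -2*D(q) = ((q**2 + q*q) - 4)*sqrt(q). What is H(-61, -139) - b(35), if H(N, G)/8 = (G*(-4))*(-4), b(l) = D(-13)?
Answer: -17792 + 167*I*sqrt(13) ≈ -17792.0 + 602.13*I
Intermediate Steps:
D(q) = -sqrt(q)*(-4 + 2*q**2)/2 (D(q) = -((q**2 + q*q) - 4)*sqrt(q)/2 = -((q**2 + q**2) - 4)*sqrt(q)/2 = -(2*q**2 - 4)*sqrt(q)/2 = -(-4 + 2*q**2)*sqrt(q)/2 = -sqrt(q)*(-4 + 2*q**2)/2)
b(l) = -167*I*sqrt(13) (b(l) = sqrt(-13)*(2 - 1*(-13)**2) = (I*sqrt(13))*(2 - 1*169) = (I*sqrt(13))*(2 - 169) = (I*sqrt(13))*(-167) = -167*I*sqrt(13))
H(N, G) = 128*G (H(N, G) = 8*((G*(-4))*(-4)) = 8*(-4*G*(-4)) = 8*(16*G) = 128*G)
H(-61, -139) - b(35) = 128*(-139) - (-167)*I*sqrt(13) = -17792 + 167*I*sqrt(13)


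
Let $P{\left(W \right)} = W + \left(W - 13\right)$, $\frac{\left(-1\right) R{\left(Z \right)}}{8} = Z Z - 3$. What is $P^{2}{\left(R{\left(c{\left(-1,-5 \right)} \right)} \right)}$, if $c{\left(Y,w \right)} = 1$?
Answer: $361$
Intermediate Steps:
$R{\left(Z \right)} = 24 - 8 Z^{2}$ ($R{\left(Z \right)} = - 8 \left(Z Z - 3\right) = - 8 \left(Z^{2} - 3\right) = - 8 \left(-3 + Z^{2}\right) = 24 - 8 Z^{2}$)
$P{\left(W \right)} = -13 + 2 W$ ($P{\left(W \right)} = W + \left(W - 13\right) = W + \left(-13 + W\right) = -13 + 2 W$)
$P^{2}{\left(R{\left(c{\left(-1,-5 \right)} \right)} \right)} = \left(-13 + 2 \left(24 - 8 \cdot 1^{2}\right)\right)^{2} = \left(-13 + 2 \left(24 - 8\right)\right)^{2} = \left(-13 + 2 \cdot 16\right)^{2} = \left(-13 + 32\right)^{2} = 19^{2} = 361$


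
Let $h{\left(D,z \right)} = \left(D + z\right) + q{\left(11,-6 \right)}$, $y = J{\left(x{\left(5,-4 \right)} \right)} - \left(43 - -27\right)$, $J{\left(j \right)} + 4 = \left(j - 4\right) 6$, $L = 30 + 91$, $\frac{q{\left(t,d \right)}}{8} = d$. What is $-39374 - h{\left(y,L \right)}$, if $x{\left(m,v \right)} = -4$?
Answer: $-39325$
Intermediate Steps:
$q{\left(t,d \right)} = 8 d$
$L = 121$
$J{\left(j \right)} = -28 + 6 j$ ($J{\left(j \right)} = -4 + \left(j - 4\right) 6 = -4 + \left(-4 + j\right) 6 = -4 + \left(-24 + 6 j\right) = -28 + 6 j$)
$y = -122$ ($y = \left(-28 + 6 \left(-4\right)\right) - \left(43 - -27\right) = \left(-28 - 24\right) - \left(43 + 27\right) = -52 - 70 = -122$)
$h{\left(D,z \right)} = -48 + D + z$ ($h{\left(D,z \right)} = \left(D + z\right) + 8 \left(-6\right) = \left(D + z\right) - 48 = -48 + D + z$)
$-39374 - h{\left(y,L \right)} = -39374 - \left(-48 - 122 + 121\right) = -39374 - -49 = -39374 + 49 = -39325$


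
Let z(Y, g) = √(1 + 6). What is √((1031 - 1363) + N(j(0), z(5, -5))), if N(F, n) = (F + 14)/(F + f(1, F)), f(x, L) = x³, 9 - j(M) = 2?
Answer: I*√5270/4 ≈ 18.149*I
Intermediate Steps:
j(M) = 7 (j(M) = 9 - 1*2 = 9 - 2 = 7)
z(Y, g) = √7
N(F, n) = (14 + F)/(1 + F) (N(F, n) = (F + 14)/(F + 1³) = (14 + F)/(F + 1) = (14 + F)/(1 + F))
√((1031 - 1363) + N(j(0), z(5, -5))) = √((1031 - 1363) + (14 + 7)/(1 + 7)) = √(-332 + 21/8) = √(-2635/8) = I*√5270/4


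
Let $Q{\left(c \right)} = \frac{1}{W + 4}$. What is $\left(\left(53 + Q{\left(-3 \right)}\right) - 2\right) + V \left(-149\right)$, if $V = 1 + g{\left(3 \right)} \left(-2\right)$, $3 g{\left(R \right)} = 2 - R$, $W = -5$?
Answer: $- \frac{595}{3} \approx -198.33$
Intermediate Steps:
$Q{\left(c \right)} = -1$ ($Q{\left(c \right)} = \frac{1}{-5 + 4} = \frac{1}{-1} = -1$)
$g{\left(R \right)} = \frac{2}{3} - \frac{R}{3}$ ($g{\left(R \right)} = \frac{2 - R}{3} = \frac{2}{3} - \frac{R}{3}$)
$V = \frac{5}{3}$ ($V = 1 + \left(\frac{2}{3} - 1\right) \left(-2\right) = 1 - - \frac{2}{3} = 1 + \frac{2}{3} = \frac{5}{3} \approx 1.6667$)
$\left(\left(53 + Q{\left(-3 \right)}\right) - 2\right) + V \left(-149\right) = \left(\left(53 - 1\right) - 2\right) + \frac{5}{3} \left(-149\right) = \left(52 - 2\right) - \frac{745}{3} = 50 - \frac{745}{3} = - \frac{595}{3}$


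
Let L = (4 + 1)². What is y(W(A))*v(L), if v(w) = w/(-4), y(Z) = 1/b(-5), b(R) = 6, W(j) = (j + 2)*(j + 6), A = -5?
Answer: -25/24 ≈ -1.0417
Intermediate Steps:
W(j) = (2 + j)*(6 + j)
y(Z) = ⅙ (y(Z) = 1/6 = ⅙)
L = 25 (L = 5² = 25)
v(w) = -w/4 (v(w) = w*(-¼) = -w/4)
y(W(A))*v(L) = (-¼*25)/6 = (⅙)*(-25/4) = -25/24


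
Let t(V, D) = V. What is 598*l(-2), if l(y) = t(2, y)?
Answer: 1196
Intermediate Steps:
l(y) = 2
598*l(-2) = 598*2 = 1196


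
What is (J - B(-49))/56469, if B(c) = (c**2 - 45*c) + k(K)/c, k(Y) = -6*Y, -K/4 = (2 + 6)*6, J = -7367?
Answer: -195175/922327 ≈ -0.21161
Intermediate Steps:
K = -192 (K = -4*(2 + 6)*6 = -32*6 = -4*48 = -192)
B(c) = c**2 - 45*c + 1152/c (B(c) = (c**2 - 45*c) + (-6*(-192))/c = (c**2 - 45*c) + 1152/c = c**2 - 45*c + 1152/c)
(J - B(-49))/56469 = (-7367 - (1152 + (-49)**2*(-45 - 49))/(-49))/56469 = (-7367 - (-1)*(1152 + 2401*(-94))/49)*(1/56469) = (-7367 - (-1)*(1152 - 225694)/49)*(1/56469) = (-7367 - (-1)*(-224542)/49)*(1/56469) = (-7367 - 1*224542/49)*(1/56469) = (-7367 - 224542/49)*(1/56469) = -585525/49*1/56469 = -195175/922327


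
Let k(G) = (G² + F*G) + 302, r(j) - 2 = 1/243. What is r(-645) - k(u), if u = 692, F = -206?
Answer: -81796715/243 ≈ -3.3661e+5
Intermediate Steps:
r(j) = 487/243 (r(j) = 2 + 1/243 = 487/243)
k(G) = 302 + G² - 206*G (k(G) = (G² - 206*G) + 302 = 302 + G² - 206*G)
r(-645) - k(u) = 487/243 - (302 + 692² - 206*692) = 487/243 - (302 + 478864 - 142552) = 487/243 - 1*336614 = 487/243 - 336614 = -81796715/243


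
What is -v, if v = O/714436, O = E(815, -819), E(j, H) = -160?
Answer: 40/178609 ≈ 0.00022395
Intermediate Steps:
O = -160
v = -40/178609 (v = -160/714436 = -160*1/714436 = -40/178609 ≈ -0.00022395)
-v = -1*(-40/178609) = 40/178609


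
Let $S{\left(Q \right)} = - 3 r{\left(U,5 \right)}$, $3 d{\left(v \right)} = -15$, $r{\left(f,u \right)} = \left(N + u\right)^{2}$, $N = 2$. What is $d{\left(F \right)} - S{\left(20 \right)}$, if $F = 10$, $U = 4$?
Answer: $142$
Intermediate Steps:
$r{\left(f,u \right)} = \left(2 + u\right)^{2}$
$d{\left(v \right)} = -5$ ($d{\left(v \right)} = \frac{1}{3} \left(-15\right) = -5$)
$S{\left(Q \right)} = -147$ ($S{\left(Q \right)} = - 3 \left(2 + 5\right)^{2} = - 3 \cdot 7^{2} = \left(-3\right) 49 = -147$)
$d{\left(F \right)} - S{\left(20 \right)} = -5 - -147 = -5 + 147 = 142$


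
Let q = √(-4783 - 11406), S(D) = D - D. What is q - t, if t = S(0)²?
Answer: I*√16189 ≈ 127.24*I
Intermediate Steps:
S(D) = 0
t = 0 (t = 0² = 0)
q = I*√16189 (q = √(-16189) = I*√16189 ≈ 127.24*I)
q - t = I*√16189 - 1*0 = I*√16189 + 0 = I*√16189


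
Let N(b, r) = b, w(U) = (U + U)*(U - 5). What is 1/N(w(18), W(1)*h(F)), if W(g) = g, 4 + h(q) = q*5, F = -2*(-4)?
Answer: 1/468 ≈ 0.0021368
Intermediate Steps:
F = 8
h(q) = -4 + 5*q (h(q) = -4 + q*5 = -4 + 5*q)
w(U) = 2*U*(-5 + U) (w(U) = (2*U)*(-5 + U) = 2*U*(-5 + U))
1/N(w(18), W(1)*h(F)) = 1/(2*18*(-5 + 18)) = 1/(2*18*13) = 1/468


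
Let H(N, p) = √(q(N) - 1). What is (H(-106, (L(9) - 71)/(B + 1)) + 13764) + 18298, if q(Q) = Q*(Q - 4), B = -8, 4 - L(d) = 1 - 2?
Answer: 32062 + √11659 ≈ 32170.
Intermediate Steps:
L(d) = 5 (L(d) = 4 - (1 - 2) = 4 - 1*(-1) = 4 + 1 = 5)
q(Q) = Q*(-4 + Q)
H(N, p) = √(-1 + N*(-4 + N)) (H(N, p) = √(N*(-4 + N) - 1) = √(-1 + N*(-4 + N)))
(H(-106, (L(9) - 71)/(B + 1)) + 13764) + 18298 = (√(-1 - 106*(-4 - 106)) + 13764) + 18298 = (√(-1 - 106*(-110)) + 13764) + 18298 = (√(-1 + 11660) + 13764) + 18298 = (√11659 + 13764) + 18298 = (13764 + √11659) + 18298 = 32062 + √11659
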